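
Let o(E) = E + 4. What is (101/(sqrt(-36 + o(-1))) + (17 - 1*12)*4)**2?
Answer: 2999/33 - 4040*I*sqrt(33)/33 ≈ 90.879 - 703.27*I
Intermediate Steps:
o(E) = 4 + E
(101/(sqrt(-36 + o(-1))) + (17 - 1*12)*4)**2 = (101/(sqrt(-36 + (4 - 1))) + (17 - 1*12)*4)**2 = (101/(sqrt(-36 + 3)) + (17 - 12)*4)**2 = (101/(sqrt(-33)) + 5*4)**2 = (101/((I*sqrt(33))) + 20)**2 = (101*(-I*sqrt(33)/33) + 20)**2 = (-101*I*sqrt(33)/33 + 20)**2 = (20 - 101*I*sqrt(33)/33)**2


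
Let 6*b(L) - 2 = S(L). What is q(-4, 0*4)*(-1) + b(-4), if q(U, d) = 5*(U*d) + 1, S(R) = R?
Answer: -4/3 ≈ -1.3333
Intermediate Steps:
b(L) = 1/3 + L/6
q(U, d) = 1 + 5*U*d (q(U, d) = 5*U*d + 1 = 1 + 5*U*d)
q(-4, 0*4)*(-1) + b(-4) = (1 + 5*(-4)*(0*4))*(-1) + (1/3 + (1/6)*(-4)) = (1 + 5*(-4)*0)*(-1) + (1/3 - 2/3) = (1 + 0)*(-1) - 1/3 = 1*(-1) - 1/3 = -1 - 1/3 = -4/3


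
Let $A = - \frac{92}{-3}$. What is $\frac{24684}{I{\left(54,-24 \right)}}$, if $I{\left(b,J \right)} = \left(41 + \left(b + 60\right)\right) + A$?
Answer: $\frac{74052}{557} \approx 132.95$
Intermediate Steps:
$A = \frac{92}{3}$ ($A = \left(-92\right) \left(- \frac{1}{3}\right) = \frac{92}{3} \approx 30.667$)
$I{\left(b,J \right)} = \frac{395}{3} + b$ ($I{\left(b,J \right)} = \left(41 + \left(b + 60\right)\right) + \frac{92}{3} = \left(41 + \left(60 + b\right)\right) + \frac{92}{3} = \left(101 + b\right) + \frac{92}{3} = \frac{395}{3} + b$)
$\frac{24684}{I{\left(54,-24 \right)}} = \frac{24684}{\frac{395}{3} + 54} = \frac{24684}{\frac{557}{3}} = 24684 \cdot \frac{3}{557} = \frac{74052}{557}$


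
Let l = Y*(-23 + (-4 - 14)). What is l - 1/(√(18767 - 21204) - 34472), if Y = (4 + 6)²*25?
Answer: -121802925118028/1188321221 + I*√2437/1188321221 ≈ -1.025e+5 + 4.1543e-8*I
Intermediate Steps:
Y = 2500 (Y = 10²*25 = 100*25 = 2500)
l = -102500 (l = 2500*(-23 + (-4 - 14)) = 2500*(-23 - 18) = 2500*(-41) = -102500)
l - 1/(√(18767 - 21204) - 34472) = -102500 - 1/(√(18767 - 21204) - 34472) = -102500 - 1/(√(-2437) - 34472) = -102500 - 1/(I*√2437 - 34472) = -102500 - 1/(-34472 + I*√2437)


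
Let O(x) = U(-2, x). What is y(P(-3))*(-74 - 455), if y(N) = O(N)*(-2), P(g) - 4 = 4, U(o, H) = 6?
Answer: 6348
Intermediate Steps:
O(x) = 6
P(g) = 8 (P(g) = 4 + 4 = 8)
y(N) = -12 (y(N) = 6*(-2) = -12)
y(P(-3))*(-74 - 455) = -12*(-74 - 455) = -12*(-529) = 6348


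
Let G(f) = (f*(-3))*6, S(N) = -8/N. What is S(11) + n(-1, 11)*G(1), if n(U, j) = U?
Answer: 190/11 ≈ 17.273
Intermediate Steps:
G(f) = -18*f (G(f) = -3*f*6 = -18*f)
S(11) + n(-1, 11)*G(1) = -8/11 - (-18) = -8*1/11 - 1*(-18) = -8/11 + 18 = 190/11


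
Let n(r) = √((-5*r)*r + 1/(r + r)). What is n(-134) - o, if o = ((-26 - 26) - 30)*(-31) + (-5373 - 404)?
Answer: 3235 + 3*I*√179121083/134 ≈ 3235.0 + 299.63*I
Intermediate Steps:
o = -3235 (o = (-52 - 30)*(-31) - 5777 = -82*(-31) - 5777 = 2542 - 5777 = -3235)
n(r) = √(1/(2*r) - 5*r²) (n(r) = √(-5*r² + 1/(2*r)) = √(1/(2*r) - 5*r²))
n(-134) - o = √2*√((1 - 10*(-134)³)/(-134))/2 - 1*(-3235) = √2*√(-(1 - 10*(-2406104))/134)/2 + 3235 = √2*√(-(1 + 24061040)/134)/2 + 3235 = √2*√(-1/134*24061041)/2 + 3235 = √2*√(-24061041/134)/2 + 3235 = √2*(3*I*√358242166/134)/2 + 3235 = 3*I*√179121083/134 + 3235 = 3235 + 3*I*√179121083/134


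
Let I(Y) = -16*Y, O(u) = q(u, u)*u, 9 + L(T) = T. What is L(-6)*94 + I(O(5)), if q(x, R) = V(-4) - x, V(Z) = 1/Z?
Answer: -990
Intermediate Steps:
q(x, R) = -¼ - x (q(x, R) = 1/(-4) - x = -¼ - x)
L(T) = -9 + T
O(u) = u*(-¼ - u) (O(u) = (-¼ - u)*u = u*(-¼ - u))
L(-6)*94 + I(O(5)) = (-9 - 6)*94 - (-16)*5*(¼ + 5) = -15*94 - (-16)*5*21/4 = -1410 - 16*(-105/4) = -1410 + 420 = -990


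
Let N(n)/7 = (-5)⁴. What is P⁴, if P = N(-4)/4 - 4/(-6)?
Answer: 29747863296024721/20736 ≈ 1.4346e+12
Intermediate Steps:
N(n) = 4375 (N(n) = 7*(-5)⁴ = 7*625 = 4375)
P = 13133/12 (P = 4375/4 - 4/(-6) = 4375*(¼) - 4*(-⅙) = 4375/4 + ⅔ = 13133/12 ≈ 1094.4)
P⁴ = (13133/12)⁴ = 29747863296024721/20736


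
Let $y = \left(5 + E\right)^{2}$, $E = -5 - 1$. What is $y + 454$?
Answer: $455$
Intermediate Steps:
$E = -6$ ($E = -5 - 1 = -6$)
$y = 1$ ($y = \left(5 - 6\right)^{2} = \left(-1\right)^{2} = 1$)
$y + 454 = 1 + 454 = 455$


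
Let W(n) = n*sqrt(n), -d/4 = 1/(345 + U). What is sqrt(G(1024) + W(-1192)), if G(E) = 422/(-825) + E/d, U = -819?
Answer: sqrt(3303576474 - 64904400*I*sqrt(298))/165 ≈ 353.18 - 58.262*I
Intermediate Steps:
d = 2/237 (d = -4/(345 - 819) = -4/(-474) = -4*(-1/474) = 2/237 ≈ 0.0084388)
W(n) = n**(3/2)
G(E) = -422/825 + 237*E/2 (G(E) = 422/(-825) + E/(2/237) = 422*(-1/825) + E*(237/2) = -422/825 + 237*E/2)
sqrt(G(1024) + W(-1192)) = sqrt((-422/825 + (237/2)*1024) + (-1192)**(3/2)) = sqrt((-422/825 + 121344) - 2384*I*sqrt(298)) = sqrt(100108378/825 - 2384*I*sqrt(298))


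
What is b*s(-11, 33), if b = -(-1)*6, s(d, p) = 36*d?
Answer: -2376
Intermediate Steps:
b = 6 (b = -1*(-6) = 6)
b*s(-11, 33) = 6*(36*(-11)) = 6*(-396) = -2376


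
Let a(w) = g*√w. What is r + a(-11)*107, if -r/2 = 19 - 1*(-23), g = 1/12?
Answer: -84 + 107*I*√11/12 ≈ -84.0 + 29.573*I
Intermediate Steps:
g = 1/12 ≈ 0.083333
a(w) = √w/12
r = -84 (r = -2*(19 - 1*(-23)) = -2*(19 + 23) = -2*42 = -84)
r + a(-11)*107 = -84 + (√(-11)/12)*107 = -84 + ((I*√11)/12)*107 = -84 + (I*√11/12)*107 = -84 + 107*I*√11/12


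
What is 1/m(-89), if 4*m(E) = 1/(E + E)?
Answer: -712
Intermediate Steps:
m(E) = 1/(8*E) (m(E) = 1/(4*(E + E)) = 1/(4*((2*E))) = (1/(2*E))/4 = 1/(8*E))
1/m(-89) = 1/((⅛)/(-89)) = 1/((⅛)*(-1/89)) = 1/(-1/712) = -712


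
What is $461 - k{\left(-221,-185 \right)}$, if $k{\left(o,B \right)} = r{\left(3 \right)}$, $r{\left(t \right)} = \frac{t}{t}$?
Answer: $460$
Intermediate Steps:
$r{\left(t \right)} = 1$
$k{\left(o,B \right)} = 1$
$461 - k{\left(-221,-185 \right)} = 461 - 1 = 460$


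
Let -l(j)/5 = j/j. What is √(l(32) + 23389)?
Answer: 2*√5846 ≈ 152.92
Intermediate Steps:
l(j) = -5 (l(j) = -5*j/j = -5*1 = -5)
√(l(32) + 23389) = √(-5 + 23389) = √23384 = 2*√5846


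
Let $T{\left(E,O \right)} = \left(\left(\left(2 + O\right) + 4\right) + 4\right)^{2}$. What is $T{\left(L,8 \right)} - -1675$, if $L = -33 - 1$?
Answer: $1999$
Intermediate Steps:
$L = -34$ ($L = -33 - 1 = -34$)
$T{\left(E,O \right)} = \left(10 + O\right)^{2}$ ($T{\left(E,O \right)} = \left(\left(6 + O\right) + 4\right)^{2} = \left(10 + O\right)^{2}$)
$T{\left(L,8 \right)} - -1675 = \left(10 + 8\right)^{2} - -1675 = 18^{2} + 1675 = 324 + 1675 = 1999$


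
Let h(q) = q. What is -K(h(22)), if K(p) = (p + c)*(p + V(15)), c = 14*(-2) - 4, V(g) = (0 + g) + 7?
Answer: 440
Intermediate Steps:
V(g) = 7 + g (V(g) = g + 7 = 7 + g)
c = -32 (c = -28 - 4 = -32)
K(p) = (-32 + p)*(22 + p) (K(p) = (p - 32)*(p + (7 + 15)) = (-32 + p)*(p + 22) = (-32 + p)*(22 + p))
-K(h(22)) = -(-704 + 22² - 10*22) = -(-704 + 484 - 220) = -1*(-440) = 440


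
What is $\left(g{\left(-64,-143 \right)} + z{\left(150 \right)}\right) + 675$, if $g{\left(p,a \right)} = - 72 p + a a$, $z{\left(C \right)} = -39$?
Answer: $25693$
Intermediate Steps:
$g{\left(p,a \right)} = a^{2} - 72 p$ ($g{\left(p,a \right)} = - 72 p + a^{2} = a^{2} - 72 p$)
$\left(g{\left(-64,-143 \right)} + z{\left(150 \right)}\right) + 675 = \left(\left(\left(-143\right)^{2} - -4608\right) - 39\right) + 675 = \left(\left(20449 + 4608\right) - 39\right) + 675 = \left(25057 - 39\right) + 675 = 25018 + 675 = 25693$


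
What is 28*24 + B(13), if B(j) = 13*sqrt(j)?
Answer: 672 + 13*sqrt(13) ≈ 718.87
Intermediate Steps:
28*24 + B(13) = 28*24 + 13*sqrt(13) = 672 + 13*sqrt(13)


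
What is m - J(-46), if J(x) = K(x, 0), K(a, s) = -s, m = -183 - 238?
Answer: -421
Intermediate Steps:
m = -421
J(x) = 0 (J(x) = -1*0 = 0)
m - J(-46) = -421 - 1*0 = -421 + 0 = -421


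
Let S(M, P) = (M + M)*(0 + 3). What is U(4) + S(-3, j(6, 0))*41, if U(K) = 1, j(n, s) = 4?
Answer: -737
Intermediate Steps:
S(M, P) = 6*M (S(M, P) = (2*M)*3 = 6*M)
U(4) + S(-3, j(6, 0))*41 = 1 + (6*(-3))*41 = 1 - 18*41 = 1 - 738 = -737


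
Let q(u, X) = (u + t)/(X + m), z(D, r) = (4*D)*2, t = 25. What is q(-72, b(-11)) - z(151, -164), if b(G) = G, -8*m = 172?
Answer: -78426/65 ≈ -1206.6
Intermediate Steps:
m = -43/2 (m = -⅛*172 = -43/2 ≈ -21.500)
z(D, r) = 8*D
q(u, X) = (25 + u)/(-43/2 + X) (q(u, X) = (u + 25)/(X - 43/2) = (25 + u)/(-43/2 + X))
q(-72, b(-11)) - z(151, -164) = 2*(25 - 72)/(-43 + 2*(-11)) - 8*151 = 2*(-47)/(-43 - 22) - 1*1208 = 2*(-47)/(-65) - 1208 = 2*(-1/65)*(-47) - 1208 = 94/65 - 1208 = -78426/65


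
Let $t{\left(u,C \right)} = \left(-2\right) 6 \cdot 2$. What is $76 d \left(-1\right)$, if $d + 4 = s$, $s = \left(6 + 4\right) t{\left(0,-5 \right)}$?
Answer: $18544$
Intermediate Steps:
$t{\left(u,C \right)} = -24$ ($t{\left(u,C \right)} = \left(-12\right) 2 = -24$)
$s = -240$ ($s = \left(6 + 4\right) \left(-24\right) = 10 \left(-24\right) = -240$)
$d = -244$ ($d = -4 - 240 = -244$)
$76 d \left(-1\right) = 76 \left(\left(-244\right) \left(-1\right)\right) = 76 \cdot 244 = 18544$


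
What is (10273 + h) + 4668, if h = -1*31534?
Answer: -16593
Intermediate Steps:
h = -31534
(10273 + h) + 4668 = (10273 - 31534) + 4668 = -21261 + 4668 = -16593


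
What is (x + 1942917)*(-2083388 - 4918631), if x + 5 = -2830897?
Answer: 6217687841715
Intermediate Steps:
x = -2830902 (x = -5 - 2830897 = -2830902)
(x + 1942917)*(-2083388 - 4918631) = (-2830902 + 1942917)*(-2083388 - 4918631) = -887985*(-7002019) = 6217687841715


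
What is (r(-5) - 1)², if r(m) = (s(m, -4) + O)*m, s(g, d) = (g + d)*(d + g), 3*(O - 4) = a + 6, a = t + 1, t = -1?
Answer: 190096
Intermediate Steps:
a = 0 (a = -1 + 1 = 0)
O = 6 (O = 4 + (0 + 6)/3 = 4 + (⅓)*6 = 4 + 2 = 6)
s(g, d) = (d + g)² (s(g, d) = (d + g)*(d + g) = (d + g)²)
r(m) = m*(6 + (-4 + m)²) (r(m) = ((-4 + m)² + 6)*m = (6 + (-4 + m)²)*m = m*(6 + (-4 + m)²))
(r(-5) - 1)² = (-5*(6 + (-4 - 5)²) - 1)² = (-5*(6 + (-9)²) - 1)² = (-5*(6 + 81) - 1)² = (-5*87 - 1)² = (-435 - 1)² = (-436)² = 190096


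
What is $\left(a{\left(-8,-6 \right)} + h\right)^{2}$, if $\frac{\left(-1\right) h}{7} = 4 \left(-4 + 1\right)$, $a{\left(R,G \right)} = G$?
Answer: $6084$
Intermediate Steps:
$h = 84$ ($h = - 7 \cdot 4 \left(-4 + 1\right) = - 7 \cdot 4 \left(-3\right) = \left(-7\right) \left(-12\right) = 84$)
$\left(a{\left(-8,-6 \right)} + h\right)^{2} = \left(-6 + 84\right)^{2} = 78^{2} = 6084$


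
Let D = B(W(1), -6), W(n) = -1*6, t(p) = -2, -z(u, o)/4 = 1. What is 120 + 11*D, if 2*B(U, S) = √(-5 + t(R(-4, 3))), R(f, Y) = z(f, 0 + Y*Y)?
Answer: 120 + 11*I*√7/2 ≈ 120.0 + 14.552*I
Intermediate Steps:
z(u, o) = -4 (z(u, o) = -4*1 = -4)
R(f, Y) = -4
W(n) = -6
B(U, S) = I*√7/2 (B(U, S) = √(-5 - 2)/2 = √(-7)/2 = (I*√7)/2 = I*√7/2)
D = I*√7/2 ≈ 1.3229*I
120 + 11*D = 120 + 11*(I*√7/2) = 120 + 11*I*√7/2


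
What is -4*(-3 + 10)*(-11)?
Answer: 308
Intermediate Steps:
-4*(-3 + 10)*(-11) = -4*7*(-11) = -28*(-11) = 308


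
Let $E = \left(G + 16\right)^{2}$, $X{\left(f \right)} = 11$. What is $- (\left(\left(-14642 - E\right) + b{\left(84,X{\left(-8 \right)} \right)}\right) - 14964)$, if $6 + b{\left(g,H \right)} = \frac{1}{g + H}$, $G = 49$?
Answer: $\frac{3214514}{95} \approx 33837.0$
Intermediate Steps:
$b{\left(g,H \right)} = -6 + \frac{1}{H + g}$ ($b{\left(g,H \right)} = -6 + \frac{1}{g + H} = -6 + \frac{1}{H + g}$)
$E = 4225$ ($E = \left(49 + 16\right)^{2} = 65^{2} = 4225$)
$- (\left(\left(-14642 - E\right) + b{\left(84,X{\left(-8 \right)} \right)}\right) - 14964) = - (\left(\left(-14642 - 4225\right) + \frac{1 - 66 - 504}{11 + 84}\right) - 14964) = - (\left(\left(-14642 - 4225\right) + \frac{1 - 66 - 504}{95}\right) - 14964) = - (\left(-18867 + \frac{1}{95} \left(-569\right)\right) - 14964) = - (\left(-18867 - \frac{569}{95}\right) - 14964) = - (- \frac{1792934}{95} - 14964) = \left(-1\right) \left(- \frac{3214514}{95}\right) = \frac{3214514}{95}$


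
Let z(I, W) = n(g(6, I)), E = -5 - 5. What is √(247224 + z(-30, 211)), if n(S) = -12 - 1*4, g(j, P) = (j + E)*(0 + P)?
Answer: 2*√61802 ≈ 497.20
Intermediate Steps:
E = -10
g(j, P) = P*(-10 + j) (g(j, P) = (j - 10)*(0 + P) = (-10 + j)*P = P*(-10 + j))
n(S) = -16 (n(S) = -12 - 4 = -16)
z(I, W) = -16
√(247224 + z(-30, 211)) = √(247224 - 16) = √247208 = 2*√61802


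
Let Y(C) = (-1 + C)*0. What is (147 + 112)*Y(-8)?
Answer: 0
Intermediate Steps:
Y(C) = 0
(147 + 112)*Y(-8) = (147 + 112)*0 = 259*0 = 0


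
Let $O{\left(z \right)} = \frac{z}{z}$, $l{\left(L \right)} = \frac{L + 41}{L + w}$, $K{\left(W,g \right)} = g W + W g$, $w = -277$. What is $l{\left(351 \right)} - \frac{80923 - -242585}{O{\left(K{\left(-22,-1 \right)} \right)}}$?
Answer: $- \frac{11969600}{37} \approx -3.235 \cdot 10^{5}$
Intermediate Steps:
$K{\left(W,g \right)} = 2 W g$ ($K{\left(W,g \right)} = W g + W g = 2 W g$)
$l{\left(L \right)} = \frac{41 + L}{-277 + L}$ ($l{\left(L \right)} = \frac{L + 41}{L - 277} = \frac{41 + L}{-277 + L}$)
$O{\left(z \right)} = 1$
$l{\left(351 \right)} - \frac{80923 - -242585}{O{\left(K{\left(-22,-1 \right)} \right)}} = \frac{41 + 351}{-277 + 351} - \frac{80923 - -242585}{1} = \frac{1}{74} \cdot 392 - \left(80923 + 242585\right) 1 = \frac{1}{74} \cdot 392 - 323508 \cdot 1 = \frac{196}{37} - 323508 = - \frac{11969600}{37}$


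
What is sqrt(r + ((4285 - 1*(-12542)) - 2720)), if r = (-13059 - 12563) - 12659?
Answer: 3*I*sqrt(2686) ≈ 155.48*I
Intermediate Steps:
r = -38281 (r = -25622 - 12659 = -38281)
sqrt(r + ((4285 - 1*(-12542)) - 2720)) = sqrt(-38281 + ((4285 - 1*(-12542)) - 2720)) = sqrt(-38281 + ((4285 + 12542) - 2720)) = sqrt(-38281 + (16827 - 2720)) = sqrt(-38281 + 14107) = sqrt(-24174) = 3*I*sqrt(2686)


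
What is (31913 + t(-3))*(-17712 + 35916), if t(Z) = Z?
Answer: 580889640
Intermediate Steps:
(31913 + t(-3))*(-17712 + 35916) = (31913 - 3)*(-17712 + 35916) = 31910*18204 = 580889640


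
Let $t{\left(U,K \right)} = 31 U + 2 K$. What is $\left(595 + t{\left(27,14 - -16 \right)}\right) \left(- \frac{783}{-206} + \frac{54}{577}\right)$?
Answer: $\frac{345334590}{59431} \approx 5810.7$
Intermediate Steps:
$t{\left(U,K \right)} = 2 K + 31 U$
$\left(595 + t{\left(27,14 - -16 \right)}\right) \left(- \frac{783}{-206} + \frac{54}{577}\right) = \left(595 + \left(2 \left(14 - -16\right) + 31 \cdot 27\right)\right) \left(- \frac{783}{-206} + \frac{54}{577}\right) = \left(595 + \left(2 \left(14 + 16\right) + 837\right)\right) \left(\left(-783\right) \left(- \frac{1}{206}\right) + 54 \cdot \frac{1}{577}\right) = \left(595 + \left(2 \cdot 30 + 837\right)\right) \left(\frac{783}{206} + \frac{54}{577}\right) = \left(595 + \left(60 + 837\right)\right) \frac{462915}{118862} = \left(595 + 897\right) \frac{462915}{118862} = 1492 \cdot \frac{462915}{118862} = \frac{345334590}{59431}$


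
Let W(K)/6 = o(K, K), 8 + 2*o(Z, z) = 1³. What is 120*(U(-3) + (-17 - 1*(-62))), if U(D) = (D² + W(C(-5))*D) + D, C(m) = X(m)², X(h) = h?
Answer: 13680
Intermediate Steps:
o(Z, z) = -7/2 (o(Z, z) = -4 + (½)*1³ = -4 + (½)*1 = -4 + ½ = -7/2)
C(m) = m²
W(K) = -21 (W(K) = 6*(-7/2) = -21)
U(D) = D² - 20*D (U(D) = (D² - 21*D) + D = D² - 20*D)
120*(U(-3) + (-17 - 1*(-62))) = 120*(-3*(-20 - 3) + (-17 - 1*(-62))) = 120*(-3*(-23) + (-17 + 62)) = 120*(69 + 45) = 120*114 = 13680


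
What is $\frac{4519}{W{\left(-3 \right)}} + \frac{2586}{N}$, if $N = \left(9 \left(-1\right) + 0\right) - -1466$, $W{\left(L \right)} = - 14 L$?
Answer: $\frac{6692795}{61194} \approx 109.37$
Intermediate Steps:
$N = 1457$ ($N = \left(-9 + 0\right) + 1466 = -9 + 1466 = 1457$)
$\frac{4519}{W{\left(-3 \right)}} + \frac{2586}{N} = \frac{4519}{\left(-14\right) \left(-3\right)} + \frac{2586}{1457} = \frac{4519}{42} + 2586 \cdot \frac{1}{1457} = 4519 \cdot \frac{1}{42} + \frac{2586}{1457} = \frac{4519}{42} + \frac{2586}{1457} = \frac{6692795}{61194}$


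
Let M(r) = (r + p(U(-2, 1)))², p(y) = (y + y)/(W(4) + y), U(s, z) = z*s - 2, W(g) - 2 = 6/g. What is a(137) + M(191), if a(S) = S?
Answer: 42986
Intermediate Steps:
W(g) = 2 + 6/g
U(s, z) = -2 + s*z (U(s, z) = s*z - 2 = -2 + s*z)
p(y) = 2*y/(7/2 + y) (p(y) = (y + y)/((2 + 6/4) + y) = (2*y)/((2 + 6*(¼)) + y) = (2*y)/((2 + 3/2) + y) = (2*y)/(7/2 + y) = 2*y/(7/2 + y))
M(r) = (16 + r)² (M(r) = (r + 4*(-2 - 2*1)/(7 + 2*(-2 - 2*1)))² = (r + 4*(-2 - 2)/(7 + 2*(-2 - 2)))² = (r + 4*(-4)/(7 + 2*(-4)))² = (r + 4*(-4)/(7 - 8))² = (r + 4*(-4)/(-1))² = (r + 4*(-4)*(-1))² = (r + 16)² = (16 + r)²)
a(137) + M(191) = 137 + (16 + 191)² = 137 + 207² = 137 + 42849 = 42986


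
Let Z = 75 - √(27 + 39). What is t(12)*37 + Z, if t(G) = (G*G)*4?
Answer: 21387 - √66 ≈ 21379.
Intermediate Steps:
t(G) = 4*G² (t(G) = G²*4 = 4*G²)
Z = 75 - √66 ≈ 66.876
t(12)*37 + Z = (4*12²)*37 + (75 - √66) = (4*144)*37 + (75 - √66) = 576*37 + (75 - √66) = 21312 + (75 - √66) = 21387 - √66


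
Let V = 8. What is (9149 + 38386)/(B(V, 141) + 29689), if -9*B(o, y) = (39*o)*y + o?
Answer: 427815/223201 ≈ 1.9167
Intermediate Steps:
B(o, y) = -o/9 - 13*o*y/3 (B(o, y) = -((39*o)*y + o)/9 = -(39*o*y + o)/9 = -(o + 39*o*y)/9 = -o/9 - 13*o*y/3)
(9149 + 38386)/(B(V, 141) + 29689) = (9149 + 38386)/(-⅑*8*(1 + 39*141) + 29689) = 47535/(-⅑*8*(1 + 5499) + 29689) = 47535/(-⅑*8*5500 + 29689) = 47535/(-44000/9 + 29689) = 47535/(223201/9) = 47535*(9/223201) = 427815/223201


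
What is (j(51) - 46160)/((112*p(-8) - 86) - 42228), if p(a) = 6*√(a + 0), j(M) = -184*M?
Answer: 587572204/448521817 + 18662784*I*√2/448521817 ≈ 1.31 + 0.058845*I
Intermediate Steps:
p(a) = 6*√a
(j(51) - 46160)/((112*p(-8) - 86) - 42228) = (-184*51 - 46160)/((112*(6*√(-8)) - 86) - 42228) = (-9384 - 46160)/((112*(6*(2*I*√2)) - 86) - 42228) = -55544/((112*(12*I*√2) - 86) - 42228) = -55544/((1344*I*√2 - 86) - 42228) = -55544/((-86 + 1344*I*√2) - 42228) = -55544/(-42314 + 1344*I*√2)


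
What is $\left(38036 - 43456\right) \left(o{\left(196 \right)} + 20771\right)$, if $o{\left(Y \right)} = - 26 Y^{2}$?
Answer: $5301003900$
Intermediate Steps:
$\left(38036 - 43456\right) \left(o{\left(196 \right)} + 20771\right) = \left(38036 - 43456\right) \left(- 26 \cdot 196^{2} + 20771\right) = - 5420 \left(\left(-26\right) 38416 + 20771\right) = - 5420 \left(-998816 + 20771\right) = \left(-5420\right) \left(-978045\right) = 5301003900$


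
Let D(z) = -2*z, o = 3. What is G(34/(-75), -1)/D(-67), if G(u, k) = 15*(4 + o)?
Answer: 105/134 ≈ 0.78358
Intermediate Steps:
G(u, k) = 105 (G(u, k) = 15*(4 + 3) = 15*7 = 105)
G(34/(-75), -1)/D(-67) = 105/((-2*(-67))) = 105/134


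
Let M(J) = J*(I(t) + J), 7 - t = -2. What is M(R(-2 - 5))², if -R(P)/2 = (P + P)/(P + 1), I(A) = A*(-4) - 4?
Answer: 3519376/81 ≈ 43449.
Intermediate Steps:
t = 9 (t = 7 - 1*(-2) = 7 + 2 = 9)
I(A) = -4 - 4*A (I(A) = -4*A - 4 = -4 - 4*A)
R(P) = -4*P/(1 + P) (R(P) = -2*(P + P)/(P + 1) = -2*2*P/(1 + P) = -4*P/(1 + P))
M(J) = J*(-40 + J) (M(J) = J*((-4 - 4*9) + J) = J*((-4 - 36) + J) = J*(-40 + J))
M(R(-2 - 5))² = ((-4*(-2 - 5)/(1 + (-2 - 5)))*(-40 - 4*(-2 - 5)/(1 + (-2 - 5))))² = ((-4*(-7)/(1 - 7))*(-40 - 4*(-7)/(1 - 7)))² = ((-4*(-7)/(-6))*(-40 - 4*(-7)/(-6)))² = ((-4*(-7)*(-⅙))*(-40 - 4*(-7)*(-⅙)))² = (-14*(-40 - 14/3)/3)² = (-14/3*(-134/3))² = (1876/9)² = 3519376/81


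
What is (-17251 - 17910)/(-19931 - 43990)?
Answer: 35161/63921 ≈ 0.55007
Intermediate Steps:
(-17251 - 17910)/(-19931 - 43990) = -35161/(-63921) = -35161*(-1/63921) = 35161/63921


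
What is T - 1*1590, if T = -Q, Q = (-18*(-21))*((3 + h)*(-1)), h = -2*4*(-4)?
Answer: 11640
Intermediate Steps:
h = 32 (h = -8*(-4) = 32)
Q = -13230 (Q = (-18*(-21))*((3 + 32)*(-1)) = 378*(35*(-1)) = 378*(-35) = -13230)
T = 13230 (T = -1*(-13230) = 13230)
T - 1*1590 = 13230 - 1*1590 = 13230 - 1590 = 11640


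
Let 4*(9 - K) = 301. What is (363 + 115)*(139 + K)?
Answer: 69549/2 ≈ 34775.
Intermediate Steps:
K = -265/4 (K = 9 - ¼*301 = 9 - 301/4 = -265/4 ≈ -66.250)
(363 + 115)*(139 + K) = (363 + 115)*(139 - 265/4) = 478*(291/4) = 69549/2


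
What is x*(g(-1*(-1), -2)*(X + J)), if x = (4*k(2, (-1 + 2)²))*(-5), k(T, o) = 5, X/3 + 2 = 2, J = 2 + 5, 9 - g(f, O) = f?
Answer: -5600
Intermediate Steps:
g(f, O) = 9 - f
J = 7
X = 0 (X = -6 + 3*2 = -6 + 6 = 0)
x = -100 (x = (4*5)*(-5) = 20*(-5) = -100)
x*(g(-1*(-1), -2)*(X + J)) = -100*(9 - (-1)*(-1))*(0 + 7) = -100*(9 - 1*1)*7 = -100*(9 - 1)*7 = -800*7 = -100*56 = -5600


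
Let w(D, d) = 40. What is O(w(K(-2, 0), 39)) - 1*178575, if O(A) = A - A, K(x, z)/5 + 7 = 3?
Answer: -178575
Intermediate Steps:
K(x, z) = -20 (K(x, z) = -35 + 5*3 = -35 + 15 = -20)
O(A) = 0
O(w(K(-2, 0), 39)) - 1*178575 = 0 - 1*178575 = 0 - 178575 = -178575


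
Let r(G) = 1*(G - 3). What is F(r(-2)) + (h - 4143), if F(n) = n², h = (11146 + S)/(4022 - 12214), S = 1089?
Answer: -33746891/8192 ≈ -4119.5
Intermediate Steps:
r(G) = -3 + G (r(G) = 1*(-3 + G) = -3 + G)
h = -12235/8192 (h = (11146 + 1089)/(4022 - 12214) = 12235/(-8192) = 12235*(-1/8192) = -12235/8192 ≈ -1.4935)
F(r(-2)) + (h - 4143) = (-3 - 2)² + (-12235/8192 - 4143) = (-5)² - 33951691/8192 = 25 - 33951691/8192 = -33746891/8192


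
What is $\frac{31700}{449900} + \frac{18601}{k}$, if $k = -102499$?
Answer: $- \frac{51193716}{461143001} \approx -0.11101$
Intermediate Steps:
$\frac{31700}{449900} + \frac{18601}{k} = \frac{31700}{449900} + \frac{18601}{-102499} = 31700 \cdot \frac{1}{449900} + 18601 \left(- \frac{1}{102499}\right) = \frac{317}{4499} - \frac{18601}{102499} = - \frac{51193716}{461143001}$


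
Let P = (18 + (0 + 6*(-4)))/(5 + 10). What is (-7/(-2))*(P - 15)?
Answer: -539/10 ≈ -53.900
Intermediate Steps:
P = -⅖ (P = (18 + (0 - 24))/15 = (18 - 24)*(1/15) = -6*1/15 = -⅖ ≈ -0.40000)
(-7/(-2))*(P - 15) = (-7/(-2))*(-⅖ - 15) = -7*(-½)*(-77/5) = (7/2)*(-77/5) = -539/10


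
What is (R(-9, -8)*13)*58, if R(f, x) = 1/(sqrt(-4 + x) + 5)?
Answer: 3770/37 - 1508*I*sqrt(3)/37 ≈ 101.89 - 70.593*I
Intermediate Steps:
R(f, x) = 1/(5 + sqrt(-4 + x))
(R(-9, -8)*13)*58 = (13/(5 + sqrt(-4 - 8)))*58 = (13/(5 + sqrt(-12)))*58 = (13/(5 + 2*I*sqrt(3)))*58 = 754/(5 + 2*I*sqrt(3))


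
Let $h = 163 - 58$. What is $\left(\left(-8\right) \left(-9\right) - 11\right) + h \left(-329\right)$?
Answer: $-34484$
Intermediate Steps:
$h = 105$ ($h = 163 - 58 = 105$)
$\left(\left(-8\right) \left(-9\right) - 11\right) + h \left(-329\right) = \left(\left(-8\right) \left(-9\right) - 11\right) + 105 \left(-329\right) = \left(72 - 11\right) - 34545 = 61 - 34545 = -34484$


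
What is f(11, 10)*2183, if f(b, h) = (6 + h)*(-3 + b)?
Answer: 279424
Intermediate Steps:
f(b, h) = (-3 + b)*(6 + h)
f(11, 10)*2183 = (-18 - 3*10 + 6*11 + 11*10)*2183 = (-18 - 30 + 66 + 110)*2183 = 128*2183 = 279424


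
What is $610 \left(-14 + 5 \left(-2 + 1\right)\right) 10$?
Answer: $-115900$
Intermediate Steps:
$610 \left(-14 + 5 \left(-2 + 1\right)\right) 10 = 610 \left(-14 + 5 \left(-1\right)\right) 10 = 610 \left(-14 - 5\right) 10 = 610 \left(\left(-19\right) 10\right) = 610 \left(-190\right) = -115900$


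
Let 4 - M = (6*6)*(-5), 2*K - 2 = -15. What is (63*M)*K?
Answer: -75348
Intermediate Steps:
K = -13/2 (K = 1 + (½)*(-15) = 1 - 15/2 = -13/2 ≈ -6.5000)
M = 184 (M = 4 - 6*6*(-5) = 4 - 36*(-5) = 4 - 1*(-180) = 4 + 180 = 184)
(63*M)*K = (63*184)*(-13/2) = 11592*(-13/2) = -75348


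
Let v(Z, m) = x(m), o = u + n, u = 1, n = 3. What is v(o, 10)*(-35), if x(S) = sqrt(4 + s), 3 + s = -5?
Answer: -70*I ≈ -70.0*I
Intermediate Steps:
s = -8 (s = -3 - 5 = -8)
x(S) = 2*I (x(S) = sqrt(4 - 8) = sqrt(-4) = 2*I)
o = 4 (o = 1 + 3 = 4)
v(Z, m) = 2*I
v(o, 10)*(-35) = (2*I)*(-35) = -70*I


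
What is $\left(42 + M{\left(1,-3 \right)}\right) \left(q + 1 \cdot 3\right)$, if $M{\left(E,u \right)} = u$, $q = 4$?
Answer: $273$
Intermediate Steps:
$\left(42 + M{\left(1,-3 \right)}\right) \left(q + 1 \cdot 3\right) = \left(42 - 3\right) \left(4 + 1 \cdot 3\right) = 39 \left(4 + 3\right) = 39 \cdot 7 = 273$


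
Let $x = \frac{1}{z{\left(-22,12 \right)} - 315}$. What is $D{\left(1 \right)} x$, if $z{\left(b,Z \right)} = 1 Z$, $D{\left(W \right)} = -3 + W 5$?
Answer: $- \frac{2}{303} \approx -0.0066007$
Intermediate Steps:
$D{\left(W \right)} = -3 + 5 W$
$z{\left(b,Z \right)} = Z$
$x = - \frac{1}{303}$ ($x = \frac{1}{12 - 315} = \frac{1}{-303} = - \frac{1}{303} \approx -0.0033003$)
$D{\left(1 \right)} x = \left(-3 + 5 \cdot 1\right) \left(- \frac{1}{303}\right) = \left(-3 + 5\right) \left(- \frac{1}{303}\right) = 2 \left(- \frac{1}{303}\right) = - \frac{2}{303}$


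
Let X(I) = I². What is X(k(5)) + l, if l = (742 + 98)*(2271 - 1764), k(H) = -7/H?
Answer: 10647049/25 ≈ 4.2588e+5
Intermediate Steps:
l = 425880 (l = 840*507 = 425880)
X(k(5)) + l = (-7/5)² + 425880 = 49/25 + 425880 = 10647049/25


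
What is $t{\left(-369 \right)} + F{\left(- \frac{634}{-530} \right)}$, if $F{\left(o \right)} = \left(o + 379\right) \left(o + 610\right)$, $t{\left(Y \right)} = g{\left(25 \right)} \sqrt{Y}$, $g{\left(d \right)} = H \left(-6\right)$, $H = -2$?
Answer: $\frac{16318499184}{70225} + 36 i \sqrt{41} \approx 2.3237 \cdot 10^{5} + 230.51 i$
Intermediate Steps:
$g{\left(d \right)} = 12$ ($g{\left(d \right)} = \left(-2\right) \left(-6\right) = 12$)
$t{\left(Y \right)} = 12 \sqrt{Y}$
$F{\left(o \right)} = \left(379 + o\right) \left(610 + o\right)$
$t{\left(-369 \right)} + F{\left(- \frac{634}{-530} \right)} = 12 \sqrt{-369} + \left(231190 + \left(- \frac{634}{-530}\right)^{2} + 989 \left(- \frac{634}{-530}\right)\right) = 12 \cdot 3 i \sqrt{41} + \left(231190 + \left(\left(-634\right) \left(- \frac{1}{530}\right)\right)^{2} + 989 \left(\left(-634\right) \left(- \frac{1}{530}\right)\right)\right) = 36 i \sqrt{41} + \left(231190 + \left(\frac{317}{265}\right)^{2} + 989 \cdot \frac{317}{265}\right) = 36 i \sqrt{41} + \left(231190 + \frac{100489}{70225} + \frac{313513}{265}\right) = 36 i \sqrt{41} + \frac{16318499184}{70225} = \frac{16318499184}{70225} + 36 i \sqrt{41}$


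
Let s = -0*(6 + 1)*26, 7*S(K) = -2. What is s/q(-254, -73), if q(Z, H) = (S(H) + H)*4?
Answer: 0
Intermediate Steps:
S(K) = -2/7 (S(K) = (⅐)*(-2) = -2/7)
q(Z, H) = -8/7 + 4*H (q(Z, H) = (-2/7 + H)*4 = -8/7 + 4*H)
s = 0 (s = -0*7*26 = -7*0*26 = 0*26 = 0)
s/q(-254, -73) = 0/(-8/7 + 4*(-73)) = 0/(-8/7 - 292) = 0/(-2052/7) = 0*(-7/2052) = 0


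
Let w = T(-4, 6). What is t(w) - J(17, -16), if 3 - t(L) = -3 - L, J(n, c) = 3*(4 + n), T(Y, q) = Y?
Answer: -61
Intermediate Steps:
J(n, c) = 12 + 3*n
w = -4
t(L) = 6 + L (t(L) = 3 - (-3 - L) = 3 + (3 + L) = 6 + L)
t(w) - J(17, -16) = (6 - 4) - (12 + 3*17) = 2 - (12 + 51) = 2 - 1*63 = 2 - 63 = -61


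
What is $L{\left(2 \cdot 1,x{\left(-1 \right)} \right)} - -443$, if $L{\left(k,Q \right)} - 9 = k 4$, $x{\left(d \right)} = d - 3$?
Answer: $460$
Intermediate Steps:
$x{\left(d \right)} = -3 + d$
$L{\left(k,Q \right)} = 9 + 4 k$ ($L{\left(k,Q \right)} = 9 + k 4 = 9 + 4 k$)
$L{\left(2 \cdot 1,x{\left(-1 \right)} \right)} - -443 = \left(9 + 4 \cdot 2 \cdot 1\right) - -443 = \left(9 + 4 \cdot 2\right) + 443 = \left(9 + 8\right) + 443 = 17 + 443 = 460$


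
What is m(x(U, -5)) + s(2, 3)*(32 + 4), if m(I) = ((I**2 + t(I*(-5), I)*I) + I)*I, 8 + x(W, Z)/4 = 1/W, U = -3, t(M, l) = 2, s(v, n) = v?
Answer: -908056/27 ≈ -33632.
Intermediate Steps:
x(W, Z) = -32 + 4/W
m(I) = I*(I**2 + 3*I) (m(I) = ((I**2 + 2*I) + I)*I = (I**2 + 3*I)*I = I*(I**2 + 3*I))
m(x(U, -5)) + s(2, 3)*(32 + 4) = (-32 + 4/(-3))**2*(3 + (-32 + 4/(-3))) + 2*(32 + 4) = (-32 + 4*(-1/3))**2*(3 + (-32 + 4*(-1/3))) + 2*36 = (-32 - 4/3)**2*(3 + (-32 - 4/3)) + 72 = (-100/3)**2*(3 - 100/3) + 72 = (10000/9)*(-91/3) + 72 = -910000/27 + 72 = -908056/27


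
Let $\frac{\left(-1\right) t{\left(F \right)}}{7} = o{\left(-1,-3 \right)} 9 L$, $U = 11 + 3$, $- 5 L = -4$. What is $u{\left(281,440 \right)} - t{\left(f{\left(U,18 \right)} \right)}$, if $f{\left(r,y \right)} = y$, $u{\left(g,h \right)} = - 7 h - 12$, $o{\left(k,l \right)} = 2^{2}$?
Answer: $- \frac{14452}{5} \approx -2890.4$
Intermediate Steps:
$o{\left(k,l \right)} = 4$
$u{\left(g,h \right)} = -12 - 7 h$
$L = \frac{4}{5}$ ($L = \left(- \frac{1}{5}\right) \left(-4\right) = \frac{4}{5} \approx 0.8$)
$U = 14$
$t{\left(F \right)} = - \frac{1008}{5}$ ($t{\left(F \right)} = - 7 \cdot 4 \cdot 9 \cdot \frac{4}{5} = - 7 \cdot 36 \cdot \frac{4}{5} = \left(-7\right) \frac{144}{5} = - \frac{1008}{5}$)
$u{\left(281,440 \right)} - t{\left(f{\left(U,18 \right)} \right)} = \left(-12 - 3080\right) - - \frac{1008}{5} = \left(-12 - 3080\right) + \frac{1008}{5} = -3092 + \frac{1008}{5} = - \frac{14452}{5}$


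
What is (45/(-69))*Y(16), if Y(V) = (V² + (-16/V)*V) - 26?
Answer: -3210/23 ≈ -139.57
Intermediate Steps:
Y(V) = -42 + V² (Y(V) = (V² - 16) - 26 = (-16 + V²) - 26 = -42 + V²)
(45/(-69))*Y(16) = (45/(-69))*(-42 + 16²) = (45*(-1/69))*(-42 + 256) = -15/23*214 = -3210/23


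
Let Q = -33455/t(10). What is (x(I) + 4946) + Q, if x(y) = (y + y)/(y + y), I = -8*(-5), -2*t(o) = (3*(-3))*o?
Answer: 37832/9 ≈ 4203.6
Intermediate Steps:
t(o) = 9*o/2 (t(o) = -3*(-3)*o/2 = -(-9)*o/2 = 9*o/2)
I = 40
x(y) = 1 (x(y) = (2*y)/((2*y)) = (2*y)*(1/(2*y)) = 1)
Q = -6691/9 (Q = -33455/((9/2)*10) = -33455/45 = -33455*1/45 = -6691/9 ≈ -743.44)
(x(I) + 4946) + Q = (1 + 4946) - 6691/9 = 4947 - 6691/9 = 37832/9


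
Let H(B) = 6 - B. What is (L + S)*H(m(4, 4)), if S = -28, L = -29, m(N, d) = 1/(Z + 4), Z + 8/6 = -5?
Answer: -2565/7 ≈ -366.43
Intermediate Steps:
Z = -19/3 (Z = -4/3 - 5 = -19/3 ≈ -6.3333)
m(N, d) = -3/7 (m(N, d) = 1/(-19/3 + 4) = 1/(-7/3) = -3/7)
(L + S)*H(m(4, 4)) = (-29 - 28)*(6 - 1*(-3/7)) = -57*(6 + 3/7) = -57*45/7 = -2565/7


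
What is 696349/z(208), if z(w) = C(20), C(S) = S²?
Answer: 696349/400 ≈ 1740.9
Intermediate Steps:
z(w) = 400 (z(w) = 20² = 400)
696349/z(208) = 696349/400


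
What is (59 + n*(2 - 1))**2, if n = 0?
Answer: 3481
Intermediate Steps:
(59 + n*(2 - 1))**2 = (59 + 0*(2 - 1))**2 = (59 + 0*1)**2 = (59 + 0)**2 = 59**2 = 3481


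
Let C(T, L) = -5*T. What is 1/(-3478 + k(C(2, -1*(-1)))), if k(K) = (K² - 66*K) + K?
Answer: -1/2728 ≈ -0.00036657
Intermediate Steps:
k(K) = K² - 65*K
1/(-3478 + k(C(2, -1*(-1)))) = 1/(-3478 + (-5*2)*(-65 - 5*2)) = 1/(-3478 - 10*(-65 - 10)) = 1/(-3478 - 10*(-75)) = 1/(-3478 + 750) = 1/(-2728) = -1/2728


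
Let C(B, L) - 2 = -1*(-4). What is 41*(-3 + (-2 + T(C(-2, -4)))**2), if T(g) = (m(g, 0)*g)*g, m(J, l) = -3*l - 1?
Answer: 59081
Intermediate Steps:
C(B, L) = 6 (C(B, L) = 2 - 1*(-4) = 2 + 4 = 6)
m(J, l) = -1 - 3*l
T(g) = -g**2 (T(g) = ((-1 - 3*0)*g)*g = ((-1 + 0)*g)*g = (-g)*g = -g**2)
41*(-3 + (-2 + T(C(-2, -4)))**2) = 41*(-3 + (-2 - 1*6**2)**2) = 41*(-3 + (-2 - 1*36)**2) = 41*(-3 + (-2 - 36)**2) = 41*(-3 + (-38)**2) = 41*(-3 + 1444) = 41*1441 = 59081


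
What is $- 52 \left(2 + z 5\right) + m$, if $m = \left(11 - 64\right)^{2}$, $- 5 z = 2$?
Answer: $2809$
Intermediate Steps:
$z = - \frac{2}{5}$ ($z = \left(- \frac{1}{5}\right) 2 = - \frac{2}{5} \approx -0.4$)
$m = 2809$ ($m = \left(-53\right)^{2} = 2809$)
$- 52 \left(2 + z 5\right) + m = - 52 \left(2 - 2\right) + 2809 = \left(-52\right) 0 + 2809 = 0 + 2809 = 2809$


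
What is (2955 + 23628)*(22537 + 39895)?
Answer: 1659629856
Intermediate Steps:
(2955 + 23628)*(22537 + 39895) = 26583*62432 = 1659629856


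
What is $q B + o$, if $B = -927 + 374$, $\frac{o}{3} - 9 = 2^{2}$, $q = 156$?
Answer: $-86229$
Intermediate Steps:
$o = 39$ ($o = 27 + 3 \cdot 2^{2} = 27 + 3 \cdot 4 = 27 + 12 = 39$)
$B = -553$
$q B + o = 156 \left(-553\right) + 39 = -86268 + 39 = -86229$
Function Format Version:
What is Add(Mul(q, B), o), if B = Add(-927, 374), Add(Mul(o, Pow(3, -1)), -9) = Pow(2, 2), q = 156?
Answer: -86229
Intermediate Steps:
o = 39 (o = Add(27, Mul(3, Pow(2, 2))) = Add(27, Mul(3, 4)) = Add(27, 12) = 39)
B = -553
Add(Mul(q, B), o) = Add(Mul(156, -553), 39) = Add(-86268, 39) = -86229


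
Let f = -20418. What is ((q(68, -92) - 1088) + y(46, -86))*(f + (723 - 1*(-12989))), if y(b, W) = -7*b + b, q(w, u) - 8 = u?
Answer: 9710288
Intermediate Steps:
q(w, u) = 8 + u
y(b, W) = -6*b
((q(68, -92) - 1088) + y(46, -86))*(f + (723 - 1*(-12989))) = (((8 - 92) - 1088) - 6*46)*(-20418 + (723 - 1*(-12989))) = ((-84 - 1088) - 276)*(-20418 + (723 + 12989)) = (-1172 - 276)*(-20418 + 13712) = -1448*(-6706) = 9710288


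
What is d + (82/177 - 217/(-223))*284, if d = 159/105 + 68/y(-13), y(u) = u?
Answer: 7259382439/17959305 ≈ 404.21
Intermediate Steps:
d = -1691/455 (d = 159/105 + 68/(-13) = 159*(1/105) + 68*(-1/13) = 53/35 - 68/13 = -1691/455 ≈ -3.7165)
d + (82/177 - 217/(-223))*284 = -1691/455 + (82/177 - 217/(-223))*284 = -1691/455 + (82*(1/177) - 217*(-1/223))*284 = -1691/455 + (82/177 + 217/223)*284 = -1691/455 + (56695/39471)*284 = -1691/455 + 16101380/39471 = 7259382439/17959305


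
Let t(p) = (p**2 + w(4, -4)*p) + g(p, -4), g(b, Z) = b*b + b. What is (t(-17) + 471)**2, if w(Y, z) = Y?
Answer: 929296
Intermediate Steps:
g(b, Z) = b + b**2 (g(b, Z) = b**2 + b = b + b**2)
t(p) = p**2 + 4*p + p*(1 + p) (t(p) = (p**2 + 4*p) + p*(1 + p) = p**2 + 4*p + p*(1 + p))
(t(-17) + 471)**2 = (-17*(5 + 2*(-17)) + 471)**2 = (-17*(5 - 34) + 471)**2 = (-17*(-29) + 471)**2 = (493 + 471)**2 = 964**2 = 929296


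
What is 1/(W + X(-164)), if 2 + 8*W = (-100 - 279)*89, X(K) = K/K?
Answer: -8/33725 ≈ -0.00023721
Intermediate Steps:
X(K) = 1
W = -33733/8 (W = -¼ + ((-100 - 279)*89)/8 = -¼ + (-379*89)/8 = -¼ + (⅛)*(-33731) = -¼ - 33731/8 = -33733/8 ≈ -4216.6)
1/(W + X(-164)) = 1/(-33733/8 + 1) = 1/(-33725/8) = -8/33725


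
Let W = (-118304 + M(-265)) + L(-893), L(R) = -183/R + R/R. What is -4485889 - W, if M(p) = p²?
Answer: -3962965406/893 ≈ -4.4378e+6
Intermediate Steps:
L(R) = 1 - 183/R (L(R) = -183/R + 1 = 1 - 183/R)
W = -42933471/893 (W = (-118304 + (-265)²) + (-183 - 893)/(-893) = (-118304 + 70225) - 1/893*(-1076) = -48079 + 1076/893 = -42933471/893 ≈ -48078.)
-4485889 - W = -4485889 - 1*(-42933471/893) = -4485889 + 42933471/893 = -3962965406/893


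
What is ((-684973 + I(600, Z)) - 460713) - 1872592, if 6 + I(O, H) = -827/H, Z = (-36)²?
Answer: -3911696891/1296 ≈ -3.0183e+6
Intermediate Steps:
Z = 1296
I(O, H) = -6 - 827/H
((-684973 + I(600, Z)) - 460713) - 1872592 = ((-684973 + (-6 - 827/1296)) - 460713) - 1872592 = ((-684973 - 8603/1296) - 460713) - 1872592 = (-887733611/1296 - 460713) - 1872592 = -1484817659/1296 - 1872592 = -3911696891/1296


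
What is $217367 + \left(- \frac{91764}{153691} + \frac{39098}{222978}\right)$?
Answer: $\frac{3724544996026696}{17134855899} \approx 2.1737 \cdot 10^{5}$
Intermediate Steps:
$217367 + \left(- \frac{91764}{153691} + \frac{39098}{222978}\right) = 217367 + \left(\left(-91764\right) \frac{1}{153691} + 39098 \cdot \frac{1}{222978}\right) = 217367 + \left(- \frac{91764}{153691} + \frac{19549}{111489}\right) = 217367 - \frac{7226171237}{17134855899} = \frac{3724544996026696}{17134855899}$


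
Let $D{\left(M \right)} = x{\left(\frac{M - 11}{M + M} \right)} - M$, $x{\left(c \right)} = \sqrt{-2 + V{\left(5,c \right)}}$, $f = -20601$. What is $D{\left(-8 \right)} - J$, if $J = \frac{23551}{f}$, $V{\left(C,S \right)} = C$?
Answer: $\frac{188359}{20601} + \sqrt{3} \approx 10.875$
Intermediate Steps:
$J = - \frac{23551}{20601}$ ($J = \frac{23551}{-20601} = 23551 \left(- \frac{1}{20601}\right) = - \frac{23551}{20601} \approx -1.1432$)
$x{\left(c \right)} = \sqrt{3}$ ($x{\left(c \right)} = \sqrt{-2 + 5} = \sqrt{3}$)
$D{\left(M \right)} = \sqrt{3} - M$
$D{\left(-8 \right)} - J = \left(\sqrt{3} - -8\right) - - \frac{23551}{20601} = \left(\sqrt{3} + 8\right) + \frac{23551}{20601} = \left(8 + \sqrt{3}\right) + \frac{23551}{20601} = \frac{188359}{20601} + \sqrt{3}$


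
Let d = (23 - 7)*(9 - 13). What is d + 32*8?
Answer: 192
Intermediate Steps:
d = -64 (d = 16*(-4) = -64)
d + 32*8 = -64 + 32*8 = -64 + 256 = 192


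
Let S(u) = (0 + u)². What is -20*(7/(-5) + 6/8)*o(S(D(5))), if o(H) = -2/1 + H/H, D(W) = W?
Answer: -13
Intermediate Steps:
S(u) = u²
o(H) = -1 (o(H) = -2*1 + 1 = -2 + 1 = -1)
-20*(7/(-5) + 6/8)*o(S(D(5))) = -20*(7/(-5) + 6/8)*(-1) = -20*(7*(-⅕) + 6*(⅛))*(-1) = -20*(-7/5 + ¾)*(-1) = -20*(-13/20)*(-1) = -(-13)*(-1) = -1*13 = -13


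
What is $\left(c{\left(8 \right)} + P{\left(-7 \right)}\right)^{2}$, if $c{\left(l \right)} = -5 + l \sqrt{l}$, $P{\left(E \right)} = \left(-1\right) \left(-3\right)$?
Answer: $516 - 64 \sqrt{2} \approx 425.49$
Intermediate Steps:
$P{\left(E \right)} = 3$
$c{\left(l \right)} = -5 + l^{\frac{3}{2}}$
$\left(c{\left(8 \right)} + P{\left(-7 \right)}\right)^{2} = \left(\left(-5 + 8^{\frac{3}{2}}\right) + 3\right)^{2} = \left(\left(-5 + 16 \sqrt{2}\right) + 3\right)^{2} = \left(-2 + 16 \sqrt{2}\right)^{2}$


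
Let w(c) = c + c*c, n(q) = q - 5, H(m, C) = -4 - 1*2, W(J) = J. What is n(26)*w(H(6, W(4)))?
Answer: 630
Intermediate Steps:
H(m, C) = -6 (H(m, C) = -4 - 2 = -6)
n(q) = -5 + q
w(c) = c + c**2
n(26)*w(H(6, W(4))) = (-5 + 26)*(-6*(1 - 6)) = 21*(-6*(-5)) = 21*30 = 630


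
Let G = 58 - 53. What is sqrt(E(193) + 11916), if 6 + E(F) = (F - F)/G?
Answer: sqrt(11910) ≈ 109.13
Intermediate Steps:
G = 5
E(F) = -6 (E(F) = -6 + (F - F)/5 = -6 + 0*(1/5) = -6 + 0 = -6)
sqrt(E(193) + 11916) = sqrt(-6 + 11916) = sqrt(11910)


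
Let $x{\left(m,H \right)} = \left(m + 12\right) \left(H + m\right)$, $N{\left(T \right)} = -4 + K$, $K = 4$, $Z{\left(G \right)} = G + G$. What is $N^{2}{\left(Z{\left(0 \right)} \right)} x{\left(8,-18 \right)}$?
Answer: $0$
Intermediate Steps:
$Z{\left(G \right)} = 2 G$
$N{\left(T \right)} = 0$ ($N{\left(T \right)} = -4 + 4 = 0$)
$x{\left(m,H \right)} = \left(12 + m\right) \left(H + m\right)$
$N^{2}{\left(Z{\left(0 \right)} \right)} x{\left(8,-18 \right)} = 0^{2} \left(8^{2} + 12 \left(-18\right) + 12 \cdot 8 - 144\right) = 0 \left(64 - 216 + 96 - 144\right) = 0 \left(-200\right) = 0$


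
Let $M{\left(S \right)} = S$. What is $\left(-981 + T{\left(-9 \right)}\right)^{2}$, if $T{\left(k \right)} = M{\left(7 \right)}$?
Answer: $948676$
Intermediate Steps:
$T{\left(k \right)} = 7$
$\left(-981 + T{\left(-9 \right)}\right)^{2} = \left(-981 + 7\right)^{2} = \left(-974\right)^{2} = 948676$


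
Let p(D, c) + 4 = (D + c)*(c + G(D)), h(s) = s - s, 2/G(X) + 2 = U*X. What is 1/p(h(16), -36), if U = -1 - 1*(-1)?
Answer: 1/1328 ≈ 0.00075301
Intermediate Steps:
U = 0 (U = -1 + 1 = 0)
G(X) = -1 (G(X) = 2/(-2 + 0*X) = 2/(-2 + 0) = 2/(-2) = 2*(-½) = -1)
h(s) = 0
p(D, c) = -4 + (-1 + c)*(D + c) (p(D, c) = -4 + (D + c)*(c - 1) = -4 + (D + c)*(-1 + c) = -4 + (-1 + c)*(D + c))
1/p(h(16), -36) = 1/(-4 + (-36)² - 1*0 - 1*(-36) + 0*(-36)) = 1/(-4 + 1296 + 0 + 36 + 0) = 1/1328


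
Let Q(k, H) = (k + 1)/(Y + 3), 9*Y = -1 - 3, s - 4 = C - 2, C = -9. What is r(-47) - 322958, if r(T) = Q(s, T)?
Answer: -7428088/23 ≈ -3.2296e+5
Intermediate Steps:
s = -7 (s = 4 + (-9 - 2) = 4 - 11 = -7)
Y = -4/9 (Y = (-1 - 3)/9 = (⅑)*(-4) = -4/9 ≈ -0.44444)
Q(k, H) = 9/23 + 9*k/23 (Q(k, H) = (k + 1)/(-4/9 + 3) = (1 + k)/(23/9) = (1 + k)*(9/23) = 9/23 + 9*k/23)
r(T) = -54/23 (r(T) = 9/23 + (9/23)*(-7) = 9/23 - 63/23 = -54/23)
r(-47) - 322958 = -54/23 - 322958 = -7428088/23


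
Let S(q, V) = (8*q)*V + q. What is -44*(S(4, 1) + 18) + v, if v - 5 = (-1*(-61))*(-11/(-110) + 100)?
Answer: 37351/10 ≈ 3735.1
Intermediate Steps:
S(q, V) = q + 8*V*q (S(q, V) = 8*V*q + q = q + 8*V*q)
v = 61111/10 (v = 5 + (-1*(-61))*(-11/(-110) + 100) = 5 + 61*(-11*(-1/110) + 100) = 5 + 61*(⅒ + 100) = 5 + 61*(1001/10) = 5 + 61061/10 = 61111/10 ≈ 6111.1)
-44*(S(4, 1) + 18) + v = -44*(4*(1 + 8*1) + 18) + 61111/10 = -44*(4*(1 + 8) + 18) + 61111/10 = -44*(4*9 + 18) + 61111/10 = -44*(36 + 18) + 61111/10 = -44*54 + 61111/10 = -2376 + 61111/10 = 37351/10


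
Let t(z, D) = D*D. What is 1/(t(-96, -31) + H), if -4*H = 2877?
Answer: 4/967 ≈ 0.0041365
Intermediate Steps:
t(z, D) = D²
H = -2877/4 (H = -¼*2877 = -2877/4 ≈ -719.25)
1/(t(-96, -31) + H) = 1/((-31)² - 2877/4) = 1/(961 - 2877/4) = 1/(967/4) = 4/967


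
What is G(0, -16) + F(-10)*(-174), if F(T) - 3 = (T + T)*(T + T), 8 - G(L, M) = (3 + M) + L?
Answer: -70101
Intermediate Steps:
G(L, M) = 5 - L - M (G(L, M) = 8 - ((3 + M) + L) = 8 - (3 + L + M) = 8 + (-3 - L - M) = 5 - L - M)
F(T) = 3 + 4*T² (F(T) = 3 + (T + T)*(T + T) = 3 + (2*T)*(2*T) = 3 + 4*T²)
G(0, -16) + F(-10)*(-174) = (5 - 1*0 - 1*(-16)) + (3 + 4*(-10)²)*(-174) = (5 + 0 + 16) + (3 + 4*100)*(-174) = 21 + (3 + 400)*(-174) = 21 + 403*(-174) = 21 - 70122 = -70101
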